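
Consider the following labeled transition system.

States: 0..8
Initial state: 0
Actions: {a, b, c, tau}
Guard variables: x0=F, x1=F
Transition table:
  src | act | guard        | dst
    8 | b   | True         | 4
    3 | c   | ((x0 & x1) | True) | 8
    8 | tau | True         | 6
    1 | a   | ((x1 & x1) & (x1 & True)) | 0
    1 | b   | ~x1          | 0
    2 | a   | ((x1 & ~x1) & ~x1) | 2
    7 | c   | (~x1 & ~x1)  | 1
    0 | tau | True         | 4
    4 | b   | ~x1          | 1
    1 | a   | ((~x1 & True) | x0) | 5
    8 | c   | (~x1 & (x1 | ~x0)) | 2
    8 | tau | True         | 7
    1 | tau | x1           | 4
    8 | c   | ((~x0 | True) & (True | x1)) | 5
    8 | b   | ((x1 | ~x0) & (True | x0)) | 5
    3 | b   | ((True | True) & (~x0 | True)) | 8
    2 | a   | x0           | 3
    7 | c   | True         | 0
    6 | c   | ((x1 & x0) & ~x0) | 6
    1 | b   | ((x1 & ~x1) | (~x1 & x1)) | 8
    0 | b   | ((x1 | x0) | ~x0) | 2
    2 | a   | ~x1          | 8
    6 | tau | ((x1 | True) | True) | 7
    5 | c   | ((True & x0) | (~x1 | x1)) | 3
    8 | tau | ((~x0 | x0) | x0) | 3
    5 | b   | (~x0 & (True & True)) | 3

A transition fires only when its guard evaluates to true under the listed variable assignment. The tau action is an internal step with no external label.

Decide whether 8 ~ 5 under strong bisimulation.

Answer: NOT BISIMILAR

Trace:
Bisimulation quotient by refinement:
  P[0] = {{0,1,2,3,4,5,6,7,8}}
  P[1] = {{0},{1},{2},{3,5},{4},{6},{7},{8}}
  P[2] = {{0},{1},{2},{3},{4},{5},{6},{7},{8}}
Fixed point at round 3; 9 class(es).
class of 8: {8}; class of 5: {5}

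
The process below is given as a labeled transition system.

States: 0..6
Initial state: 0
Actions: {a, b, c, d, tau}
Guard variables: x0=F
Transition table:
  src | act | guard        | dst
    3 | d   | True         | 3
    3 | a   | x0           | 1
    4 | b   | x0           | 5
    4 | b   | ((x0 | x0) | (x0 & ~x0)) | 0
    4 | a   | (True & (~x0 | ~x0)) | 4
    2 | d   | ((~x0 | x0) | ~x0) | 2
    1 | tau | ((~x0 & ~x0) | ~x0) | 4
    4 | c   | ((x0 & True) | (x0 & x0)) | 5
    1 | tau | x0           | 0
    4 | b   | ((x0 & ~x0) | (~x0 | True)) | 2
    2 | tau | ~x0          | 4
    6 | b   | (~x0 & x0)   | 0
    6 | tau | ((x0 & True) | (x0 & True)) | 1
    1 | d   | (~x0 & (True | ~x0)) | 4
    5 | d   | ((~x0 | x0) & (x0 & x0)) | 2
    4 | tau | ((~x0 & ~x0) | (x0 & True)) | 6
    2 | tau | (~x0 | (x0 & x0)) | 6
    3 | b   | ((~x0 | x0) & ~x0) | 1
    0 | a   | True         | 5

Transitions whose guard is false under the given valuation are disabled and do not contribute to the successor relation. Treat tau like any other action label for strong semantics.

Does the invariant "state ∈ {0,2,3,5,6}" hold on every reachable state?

Answer: INVARIANT HOLDS

Trace:
Allowed set {0,2,3,5,6}
Reachable = {0,5}
  0: safe
  5: safe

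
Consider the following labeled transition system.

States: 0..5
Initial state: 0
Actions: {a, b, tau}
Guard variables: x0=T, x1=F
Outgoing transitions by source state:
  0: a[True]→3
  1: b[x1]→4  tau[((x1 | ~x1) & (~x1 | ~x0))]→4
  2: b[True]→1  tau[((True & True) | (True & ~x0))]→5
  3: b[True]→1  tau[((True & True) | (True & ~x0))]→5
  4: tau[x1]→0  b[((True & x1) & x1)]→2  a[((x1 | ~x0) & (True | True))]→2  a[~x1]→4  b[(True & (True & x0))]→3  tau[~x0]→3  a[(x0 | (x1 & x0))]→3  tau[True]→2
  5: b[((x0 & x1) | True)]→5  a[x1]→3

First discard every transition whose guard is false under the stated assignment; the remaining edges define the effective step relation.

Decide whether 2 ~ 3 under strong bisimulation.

Answer: BISIMILAR

Working:
Refine partition for ~:
  P[0] = {{0,1,2,3,4,5}}
  P[1] = {{0},{1},{2,3},{4},{5}}
Fixed point at round 2; 5 class(es).
class of 2: {2,3}; class of 3: {2,3}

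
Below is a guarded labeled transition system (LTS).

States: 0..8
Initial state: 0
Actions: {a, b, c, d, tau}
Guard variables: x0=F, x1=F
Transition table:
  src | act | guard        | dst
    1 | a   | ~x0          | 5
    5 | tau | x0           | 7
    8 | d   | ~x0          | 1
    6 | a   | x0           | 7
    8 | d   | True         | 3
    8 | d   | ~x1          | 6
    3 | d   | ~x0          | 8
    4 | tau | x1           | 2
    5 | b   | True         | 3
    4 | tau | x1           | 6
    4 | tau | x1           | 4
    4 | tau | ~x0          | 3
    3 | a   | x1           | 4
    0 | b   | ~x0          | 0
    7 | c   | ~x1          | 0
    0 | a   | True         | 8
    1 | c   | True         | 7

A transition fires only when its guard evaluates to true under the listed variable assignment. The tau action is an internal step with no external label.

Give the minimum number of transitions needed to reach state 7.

Answer: 3

Working:
BFS to 7:
  depth 0: {0}
  depth 1: {8}
  depth 2: {1,3,6}
  depth 3: {5,7}
7 enters at depth 3; path a·d·c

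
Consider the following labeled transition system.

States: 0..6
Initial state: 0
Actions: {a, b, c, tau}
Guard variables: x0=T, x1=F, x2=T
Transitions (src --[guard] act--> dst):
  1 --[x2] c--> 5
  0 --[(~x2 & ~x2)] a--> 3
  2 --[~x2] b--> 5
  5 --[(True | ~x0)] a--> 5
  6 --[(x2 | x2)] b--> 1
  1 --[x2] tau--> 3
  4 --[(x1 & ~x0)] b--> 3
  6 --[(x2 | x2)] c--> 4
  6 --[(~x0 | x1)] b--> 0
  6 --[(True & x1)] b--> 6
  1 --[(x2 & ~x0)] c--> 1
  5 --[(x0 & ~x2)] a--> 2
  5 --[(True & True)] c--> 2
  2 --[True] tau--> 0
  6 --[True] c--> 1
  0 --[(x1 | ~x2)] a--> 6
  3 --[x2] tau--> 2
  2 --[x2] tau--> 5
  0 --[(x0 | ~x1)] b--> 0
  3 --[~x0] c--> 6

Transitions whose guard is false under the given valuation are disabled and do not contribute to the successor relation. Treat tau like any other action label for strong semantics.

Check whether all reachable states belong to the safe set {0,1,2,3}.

Answer: INVARIANT HOLDS

Analysis:
Inv-set: {0,1,2,3}
Reachable = {0}
  0: safe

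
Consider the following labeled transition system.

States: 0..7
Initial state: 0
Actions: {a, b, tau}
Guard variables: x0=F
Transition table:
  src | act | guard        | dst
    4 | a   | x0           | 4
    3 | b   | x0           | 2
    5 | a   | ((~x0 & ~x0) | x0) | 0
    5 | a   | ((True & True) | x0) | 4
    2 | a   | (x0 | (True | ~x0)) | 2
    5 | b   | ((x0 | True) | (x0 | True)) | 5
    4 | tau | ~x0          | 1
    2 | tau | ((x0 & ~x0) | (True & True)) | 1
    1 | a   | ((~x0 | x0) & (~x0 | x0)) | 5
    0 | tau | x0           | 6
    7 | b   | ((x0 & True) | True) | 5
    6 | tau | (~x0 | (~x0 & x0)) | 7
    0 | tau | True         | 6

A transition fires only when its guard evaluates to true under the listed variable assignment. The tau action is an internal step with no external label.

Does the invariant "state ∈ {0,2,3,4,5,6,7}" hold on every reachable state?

Answer: INVARIANT VIOLATED at state 1

Analysis:
Allowed set {0,2,3,4,5,6,7}
R = {0,1,4,5,6,7}
  0: ✓
  1: VIOLATES
  4: ✓
  5: ✓
  6: ✓
  7: ✓
witness against invariant: tau·tau·b·a·tau → 1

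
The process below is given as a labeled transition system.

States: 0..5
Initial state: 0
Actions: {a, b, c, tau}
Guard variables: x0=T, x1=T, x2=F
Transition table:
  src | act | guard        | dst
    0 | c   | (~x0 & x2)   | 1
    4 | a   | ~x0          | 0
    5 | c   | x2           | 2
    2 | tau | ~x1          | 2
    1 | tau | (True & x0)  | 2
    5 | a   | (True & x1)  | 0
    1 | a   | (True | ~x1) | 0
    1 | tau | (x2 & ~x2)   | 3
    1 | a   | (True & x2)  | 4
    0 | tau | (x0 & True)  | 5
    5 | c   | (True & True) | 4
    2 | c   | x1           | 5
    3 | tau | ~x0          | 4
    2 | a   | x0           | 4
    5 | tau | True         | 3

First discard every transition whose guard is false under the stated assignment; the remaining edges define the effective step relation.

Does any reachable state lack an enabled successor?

Answer: DEADLOCK at state 3

Trace:
Reach set: {0,3,4,5}
  0: tau→5  [deg 1]
  3: ∅  [deadlock]
  4: ∅  [deadlock]
  5: a→0  c→4  tau→3  [deg 3]
trace reaching 3: tau·tau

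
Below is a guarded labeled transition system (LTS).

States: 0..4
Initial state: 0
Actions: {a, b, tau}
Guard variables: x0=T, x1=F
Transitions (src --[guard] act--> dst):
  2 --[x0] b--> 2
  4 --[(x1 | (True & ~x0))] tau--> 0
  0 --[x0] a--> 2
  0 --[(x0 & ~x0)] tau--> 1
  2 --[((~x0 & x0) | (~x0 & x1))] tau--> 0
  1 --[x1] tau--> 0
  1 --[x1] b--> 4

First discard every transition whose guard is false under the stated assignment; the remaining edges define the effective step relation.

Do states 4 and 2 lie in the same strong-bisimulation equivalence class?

Compute ~ classes (split until stable):
  π0 = {{0,1,2,3,4}}
  π1 = {{0},{1,3,4},{2}}
stable after 2 split(s): 3 block(s)
[4]={1,3,4}  [2]={2}

Answer: NOT BISIMILAR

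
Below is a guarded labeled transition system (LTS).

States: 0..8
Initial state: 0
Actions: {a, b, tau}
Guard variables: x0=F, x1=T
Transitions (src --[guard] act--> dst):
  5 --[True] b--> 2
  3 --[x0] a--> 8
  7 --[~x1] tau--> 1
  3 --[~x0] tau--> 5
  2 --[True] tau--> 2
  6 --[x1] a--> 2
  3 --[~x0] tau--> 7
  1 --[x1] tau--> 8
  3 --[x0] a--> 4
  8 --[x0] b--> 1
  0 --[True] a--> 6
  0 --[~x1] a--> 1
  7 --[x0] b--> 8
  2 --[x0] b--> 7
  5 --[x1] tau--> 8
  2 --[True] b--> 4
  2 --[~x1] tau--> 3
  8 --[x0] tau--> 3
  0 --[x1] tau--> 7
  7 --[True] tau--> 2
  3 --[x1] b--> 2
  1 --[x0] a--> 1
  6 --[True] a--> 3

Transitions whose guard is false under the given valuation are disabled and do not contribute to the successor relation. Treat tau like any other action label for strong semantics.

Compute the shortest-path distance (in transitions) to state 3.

Answer: 2

Working:
BFS to 3:
  L0 = {0}
  L1 = {6,7}
  L2 = {2,3}
3 enters at depth 2; path a·a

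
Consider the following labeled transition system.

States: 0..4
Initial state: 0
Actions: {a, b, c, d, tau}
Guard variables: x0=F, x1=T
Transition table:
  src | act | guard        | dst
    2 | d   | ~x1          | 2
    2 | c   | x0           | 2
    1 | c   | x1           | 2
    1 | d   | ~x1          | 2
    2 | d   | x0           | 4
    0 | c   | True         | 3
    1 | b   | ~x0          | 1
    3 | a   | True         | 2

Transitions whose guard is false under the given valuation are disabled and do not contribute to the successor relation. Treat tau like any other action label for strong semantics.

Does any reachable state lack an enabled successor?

Answer: DEADLOCK at state 2

Trace:
Reachable = {0,2,3}
  0: c→3  [1 exit(s)]
  2: ∅  [STUCK]
  3: a→2  [1 exit(s)]
witness 2: c·a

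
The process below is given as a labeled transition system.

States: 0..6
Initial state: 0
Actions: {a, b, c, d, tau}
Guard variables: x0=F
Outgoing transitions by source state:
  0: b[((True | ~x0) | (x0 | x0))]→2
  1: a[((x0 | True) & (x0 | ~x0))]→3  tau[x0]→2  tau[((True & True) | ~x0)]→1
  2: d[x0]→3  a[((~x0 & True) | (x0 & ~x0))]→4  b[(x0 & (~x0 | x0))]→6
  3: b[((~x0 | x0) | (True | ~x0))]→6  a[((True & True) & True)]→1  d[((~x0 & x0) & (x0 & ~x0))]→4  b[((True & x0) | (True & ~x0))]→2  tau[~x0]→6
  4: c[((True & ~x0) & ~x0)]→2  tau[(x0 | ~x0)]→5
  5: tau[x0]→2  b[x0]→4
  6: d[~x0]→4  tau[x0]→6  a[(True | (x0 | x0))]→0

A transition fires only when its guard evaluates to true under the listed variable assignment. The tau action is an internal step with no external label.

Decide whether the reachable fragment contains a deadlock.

Reachable = {0,2,4,5}
  0: b→2  [deg 1]
  2: a→4  [deg 1]
  4: c→2  tau→5  [deg 2]
  5: ∅  [deadlock]
trace reaching 5: b·a·tau

Answer: DEADLOCK at state 5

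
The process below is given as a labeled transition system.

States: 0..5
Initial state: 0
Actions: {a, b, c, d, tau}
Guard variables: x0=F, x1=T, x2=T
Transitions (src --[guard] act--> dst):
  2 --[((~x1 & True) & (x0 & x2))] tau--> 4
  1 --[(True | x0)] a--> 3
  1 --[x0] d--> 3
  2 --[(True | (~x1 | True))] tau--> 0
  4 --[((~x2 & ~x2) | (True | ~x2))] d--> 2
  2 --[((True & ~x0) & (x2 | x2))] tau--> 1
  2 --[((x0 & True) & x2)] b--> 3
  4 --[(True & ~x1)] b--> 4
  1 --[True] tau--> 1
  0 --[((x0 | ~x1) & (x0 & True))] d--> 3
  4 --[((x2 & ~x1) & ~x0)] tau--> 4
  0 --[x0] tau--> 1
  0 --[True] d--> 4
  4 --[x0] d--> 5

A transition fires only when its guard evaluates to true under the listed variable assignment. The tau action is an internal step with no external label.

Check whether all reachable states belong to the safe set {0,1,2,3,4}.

Answer: INVARIANT HOLDS

Analysis:
Inv-set: {0,1,2,3,4}
R = {0,1,2,3,4}
  0: ✓
  1: ✓
  2: ✓
  3: ✓
  4: ✓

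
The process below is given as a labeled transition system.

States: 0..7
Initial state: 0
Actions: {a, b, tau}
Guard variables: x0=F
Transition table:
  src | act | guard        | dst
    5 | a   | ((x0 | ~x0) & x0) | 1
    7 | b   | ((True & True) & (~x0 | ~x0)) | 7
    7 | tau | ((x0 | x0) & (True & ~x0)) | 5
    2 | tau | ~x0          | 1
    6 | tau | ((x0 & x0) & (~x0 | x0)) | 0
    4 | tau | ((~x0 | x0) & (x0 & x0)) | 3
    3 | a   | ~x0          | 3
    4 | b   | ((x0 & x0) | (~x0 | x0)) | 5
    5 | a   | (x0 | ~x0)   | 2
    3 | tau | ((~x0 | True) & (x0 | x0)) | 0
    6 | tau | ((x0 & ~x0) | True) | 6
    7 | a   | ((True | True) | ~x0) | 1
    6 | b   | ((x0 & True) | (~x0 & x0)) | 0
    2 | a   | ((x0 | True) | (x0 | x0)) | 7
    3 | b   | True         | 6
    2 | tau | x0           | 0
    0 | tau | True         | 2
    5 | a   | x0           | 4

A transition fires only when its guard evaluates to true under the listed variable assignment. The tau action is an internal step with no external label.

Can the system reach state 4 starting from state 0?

Answer: UNREACHABLE

Analysis:
After dropping false guards: 10 live edges.
L0 = {0}
L1 = {2}  cumulative {0,2}
L2 = {1,7}  cumulative {0,1,2,7}
R = {0,1,2,7}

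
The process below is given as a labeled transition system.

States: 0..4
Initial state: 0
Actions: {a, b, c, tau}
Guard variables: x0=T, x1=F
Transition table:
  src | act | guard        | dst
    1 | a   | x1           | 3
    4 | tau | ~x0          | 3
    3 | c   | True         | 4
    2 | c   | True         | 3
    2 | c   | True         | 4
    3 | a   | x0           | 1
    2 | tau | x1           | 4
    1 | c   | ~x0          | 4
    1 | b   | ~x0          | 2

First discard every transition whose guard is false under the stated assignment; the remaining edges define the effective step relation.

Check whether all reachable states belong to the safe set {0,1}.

Safe = {0,1}
Reachable = {0}
  0: ok

Answer: INVARIANT HOLDS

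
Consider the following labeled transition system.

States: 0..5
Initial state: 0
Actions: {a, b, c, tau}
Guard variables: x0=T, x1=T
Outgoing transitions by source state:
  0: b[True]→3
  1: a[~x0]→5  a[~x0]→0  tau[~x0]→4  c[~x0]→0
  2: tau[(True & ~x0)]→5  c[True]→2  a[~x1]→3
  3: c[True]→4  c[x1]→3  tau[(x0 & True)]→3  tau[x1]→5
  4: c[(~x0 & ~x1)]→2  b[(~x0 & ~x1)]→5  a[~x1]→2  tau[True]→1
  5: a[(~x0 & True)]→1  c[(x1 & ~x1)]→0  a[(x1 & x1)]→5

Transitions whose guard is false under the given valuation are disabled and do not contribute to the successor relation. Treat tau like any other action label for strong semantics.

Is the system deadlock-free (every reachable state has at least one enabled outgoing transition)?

Reachable = {0,1,3,4,5}
  0: b→3  [1 out]
  1: ∅  [deadlock]
  3: c→3  c→4  tau→3  tau→5  [4 out]
  4: tau→1  [1 out]
  5: a→5  [1 out]
trace reaching 1: b·c·tau

Answer: DEADLOCK at state 1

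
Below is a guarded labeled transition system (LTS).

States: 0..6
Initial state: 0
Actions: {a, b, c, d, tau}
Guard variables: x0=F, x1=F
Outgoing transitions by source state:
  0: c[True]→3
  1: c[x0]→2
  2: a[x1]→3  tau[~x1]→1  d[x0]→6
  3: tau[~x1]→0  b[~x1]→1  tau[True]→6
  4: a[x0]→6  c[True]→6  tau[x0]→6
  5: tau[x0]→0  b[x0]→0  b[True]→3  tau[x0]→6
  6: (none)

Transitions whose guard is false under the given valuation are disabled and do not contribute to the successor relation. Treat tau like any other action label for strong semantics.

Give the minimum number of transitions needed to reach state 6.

Breadth-first toward 6:
  L0 = {0}
  L1 = {3}
  L2 = {1,6}
6 enters at depth 2; path c·tau

Answer: 2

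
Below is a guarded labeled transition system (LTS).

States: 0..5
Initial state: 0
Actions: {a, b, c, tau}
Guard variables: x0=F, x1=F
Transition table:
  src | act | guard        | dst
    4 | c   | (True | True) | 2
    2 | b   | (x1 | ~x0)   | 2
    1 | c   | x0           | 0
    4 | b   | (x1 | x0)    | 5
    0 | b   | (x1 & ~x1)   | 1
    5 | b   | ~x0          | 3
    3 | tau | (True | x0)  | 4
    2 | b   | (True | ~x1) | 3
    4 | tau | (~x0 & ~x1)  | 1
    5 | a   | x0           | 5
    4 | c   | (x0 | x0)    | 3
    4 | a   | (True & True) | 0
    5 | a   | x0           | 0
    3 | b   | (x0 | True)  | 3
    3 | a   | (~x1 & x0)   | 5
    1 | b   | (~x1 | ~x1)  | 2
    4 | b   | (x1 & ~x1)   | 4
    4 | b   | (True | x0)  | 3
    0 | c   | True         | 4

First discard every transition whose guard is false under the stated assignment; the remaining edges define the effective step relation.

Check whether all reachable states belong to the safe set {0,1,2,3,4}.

Allowed set {0,1,2,3,4}
R = {0,1,2,3,4}
  0: ✓
  1: ✓
  2: ✓
  3: ✓
  4: ✓

Answer: INVARIANT HOLDS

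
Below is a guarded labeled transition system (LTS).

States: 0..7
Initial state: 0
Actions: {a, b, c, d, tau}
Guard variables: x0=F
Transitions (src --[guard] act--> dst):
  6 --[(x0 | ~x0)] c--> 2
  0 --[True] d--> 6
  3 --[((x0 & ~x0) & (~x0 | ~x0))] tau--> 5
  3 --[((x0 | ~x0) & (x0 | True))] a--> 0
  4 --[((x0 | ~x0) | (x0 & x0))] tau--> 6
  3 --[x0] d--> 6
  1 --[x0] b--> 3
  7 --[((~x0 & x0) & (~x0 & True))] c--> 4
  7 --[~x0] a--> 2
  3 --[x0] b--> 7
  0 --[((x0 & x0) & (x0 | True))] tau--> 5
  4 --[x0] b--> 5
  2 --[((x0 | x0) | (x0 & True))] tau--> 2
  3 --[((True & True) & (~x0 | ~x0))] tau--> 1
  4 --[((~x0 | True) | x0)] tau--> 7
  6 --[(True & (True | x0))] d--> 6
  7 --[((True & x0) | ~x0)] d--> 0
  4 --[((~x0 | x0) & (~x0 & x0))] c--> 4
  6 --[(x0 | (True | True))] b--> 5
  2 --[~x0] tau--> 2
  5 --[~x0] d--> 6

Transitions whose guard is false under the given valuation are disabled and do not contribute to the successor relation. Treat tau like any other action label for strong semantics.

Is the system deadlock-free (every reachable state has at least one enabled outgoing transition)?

Answer: DEADLOCK-FREE

Analysis:
Reachable = {0,2,5,6}
  0: d→6  [1 out]
  2: tau→2  [1 out]
  5: d→6  [1 out]
  6: b→5  c→2  d→6  [3 out]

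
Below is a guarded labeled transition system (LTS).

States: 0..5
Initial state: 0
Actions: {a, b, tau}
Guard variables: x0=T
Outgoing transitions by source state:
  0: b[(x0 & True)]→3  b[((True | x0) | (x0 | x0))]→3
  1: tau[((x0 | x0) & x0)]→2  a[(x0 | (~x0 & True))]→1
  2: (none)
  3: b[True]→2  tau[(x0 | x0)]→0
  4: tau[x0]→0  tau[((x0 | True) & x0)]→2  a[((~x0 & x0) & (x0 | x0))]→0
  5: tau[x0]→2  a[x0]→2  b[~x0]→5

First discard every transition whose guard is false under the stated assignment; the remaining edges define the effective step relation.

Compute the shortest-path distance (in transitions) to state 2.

Breadth-first toward 2:
  depth 0: {0}
  depth 1: {3}
  depth 2: {2}
2 enters at depth 2; path b·b

Answer: 2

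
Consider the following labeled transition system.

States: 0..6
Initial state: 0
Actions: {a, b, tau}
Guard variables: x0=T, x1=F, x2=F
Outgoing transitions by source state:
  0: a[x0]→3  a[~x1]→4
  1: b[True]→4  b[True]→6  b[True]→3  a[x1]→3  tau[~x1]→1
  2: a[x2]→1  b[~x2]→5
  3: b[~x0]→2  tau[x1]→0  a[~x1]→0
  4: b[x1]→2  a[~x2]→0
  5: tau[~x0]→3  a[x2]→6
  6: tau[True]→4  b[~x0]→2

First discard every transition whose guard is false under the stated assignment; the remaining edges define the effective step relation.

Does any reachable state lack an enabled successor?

Reach set: {0,3,4}
  0: a→3  a→4  [2 exit(s)]
  3: a→0  [1 exit(s)]
  4: a→0  [1 exit(s)]

Answer: DEADLOCK-FREE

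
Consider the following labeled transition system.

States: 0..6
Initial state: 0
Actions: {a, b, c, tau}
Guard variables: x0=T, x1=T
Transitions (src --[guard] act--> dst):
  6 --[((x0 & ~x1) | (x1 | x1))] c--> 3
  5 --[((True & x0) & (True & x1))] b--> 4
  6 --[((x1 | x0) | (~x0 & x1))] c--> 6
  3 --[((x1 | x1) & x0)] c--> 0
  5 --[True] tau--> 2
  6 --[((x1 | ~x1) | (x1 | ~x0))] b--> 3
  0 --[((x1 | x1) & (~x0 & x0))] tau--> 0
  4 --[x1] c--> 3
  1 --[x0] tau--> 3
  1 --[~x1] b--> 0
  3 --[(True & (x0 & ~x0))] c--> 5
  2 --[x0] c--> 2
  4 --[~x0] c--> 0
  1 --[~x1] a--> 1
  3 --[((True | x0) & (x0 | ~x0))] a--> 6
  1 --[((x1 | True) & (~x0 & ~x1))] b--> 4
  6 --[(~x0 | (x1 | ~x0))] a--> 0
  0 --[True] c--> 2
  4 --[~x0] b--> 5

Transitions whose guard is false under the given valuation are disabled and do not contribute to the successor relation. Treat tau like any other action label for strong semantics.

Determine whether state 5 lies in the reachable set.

After dropping false guards: 12 live edges.
L0 = {0}
L1 = {2}  total {0,2}
Reachable = {0,2}

Answer: UNREACHABLE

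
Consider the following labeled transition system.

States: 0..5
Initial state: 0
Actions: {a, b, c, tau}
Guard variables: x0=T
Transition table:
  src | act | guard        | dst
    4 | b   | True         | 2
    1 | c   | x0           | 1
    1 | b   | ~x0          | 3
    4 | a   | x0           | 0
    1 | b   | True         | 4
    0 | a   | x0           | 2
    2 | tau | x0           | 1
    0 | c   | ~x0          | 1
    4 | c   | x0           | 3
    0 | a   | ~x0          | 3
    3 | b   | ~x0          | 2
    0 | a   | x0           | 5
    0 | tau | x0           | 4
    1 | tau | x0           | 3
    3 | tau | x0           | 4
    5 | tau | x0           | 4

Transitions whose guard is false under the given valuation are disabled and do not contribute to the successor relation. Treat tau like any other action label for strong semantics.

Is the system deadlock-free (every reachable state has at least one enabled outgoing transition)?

Answer: DEADLOCK-FREE

Trace:
Reach set: {0,1,2,3,4,5}
  0: a→2  a→5  tau→4  [3 out]
  1: b→4  c→1  tau→3  [3 out]
  2: tau→1  [1 out]
  3: tau→4  [1 out]
  4: a→0  b→2  c→3  [3 out]
  5: tau→4  [1 out]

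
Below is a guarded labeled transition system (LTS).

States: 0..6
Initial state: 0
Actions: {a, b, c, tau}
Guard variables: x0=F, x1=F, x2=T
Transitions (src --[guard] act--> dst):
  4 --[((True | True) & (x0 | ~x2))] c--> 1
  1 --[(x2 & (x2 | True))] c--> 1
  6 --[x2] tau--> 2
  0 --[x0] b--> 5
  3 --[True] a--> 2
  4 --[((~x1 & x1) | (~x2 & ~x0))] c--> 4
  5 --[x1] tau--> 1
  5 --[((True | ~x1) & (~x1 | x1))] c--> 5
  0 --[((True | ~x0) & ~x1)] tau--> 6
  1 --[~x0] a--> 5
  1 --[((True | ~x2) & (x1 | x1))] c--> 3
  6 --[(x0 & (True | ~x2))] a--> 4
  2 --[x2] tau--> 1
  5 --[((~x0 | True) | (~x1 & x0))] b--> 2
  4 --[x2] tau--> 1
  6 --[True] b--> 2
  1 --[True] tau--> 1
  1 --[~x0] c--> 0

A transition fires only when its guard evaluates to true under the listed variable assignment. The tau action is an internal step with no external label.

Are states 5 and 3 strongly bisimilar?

Answer: NOT BISIMILAR

Working:
Bisimulation quotient by refinement:
  P[0] = {{0,1,2,3,4,5,6}}
  P[1] = {{0,2,4},{1},{3},{5},{6}}
  P[2] = {{0},{1},{2,4},{3},{5},{6}}
6 equivalence class(es) (converged in 3)
class of 5: {5}; class of 3: {3}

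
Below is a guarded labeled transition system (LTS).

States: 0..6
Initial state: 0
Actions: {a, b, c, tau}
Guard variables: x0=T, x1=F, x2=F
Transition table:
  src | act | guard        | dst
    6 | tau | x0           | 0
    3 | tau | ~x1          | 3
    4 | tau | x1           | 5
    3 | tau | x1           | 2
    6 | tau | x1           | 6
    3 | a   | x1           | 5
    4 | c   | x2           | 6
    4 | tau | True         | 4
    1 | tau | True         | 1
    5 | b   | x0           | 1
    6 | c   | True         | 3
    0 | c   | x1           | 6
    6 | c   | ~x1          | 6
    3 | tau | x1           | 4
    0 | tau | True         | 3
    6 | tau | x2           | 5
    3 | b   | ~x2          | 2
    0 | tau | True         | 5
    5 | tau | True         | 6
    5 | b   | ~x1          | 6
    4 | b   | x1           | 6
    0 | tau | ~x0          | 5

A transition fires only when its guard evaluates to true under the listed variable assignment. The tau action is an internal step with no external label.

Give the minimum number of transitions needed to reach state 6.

Breadth-first toward 6:
  depth 0: {0}
  depth 1: {3,5}
  depth 2: {1,2,6}
6 enters at depth 2; path tau·b

Answer: 2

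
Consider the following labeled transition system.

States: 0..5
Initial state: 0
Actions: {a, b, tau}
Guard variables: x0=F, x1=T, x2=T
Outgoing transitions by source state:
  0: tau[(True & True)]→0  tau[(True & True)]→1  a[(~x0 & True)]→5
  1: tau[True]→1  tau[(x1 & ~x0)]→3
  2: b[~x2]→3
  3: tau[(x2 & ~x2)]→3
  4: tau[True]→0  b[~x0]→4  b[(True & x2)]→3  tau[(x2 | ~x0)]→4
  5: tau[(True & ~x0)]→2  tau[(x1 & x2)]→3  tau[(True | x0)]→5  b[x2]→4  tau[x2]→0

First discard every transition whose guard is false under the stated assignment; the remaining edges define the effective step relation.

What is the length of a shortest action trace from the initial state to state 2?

Answer: 2

Trace:
BFS to 2:
  L0 = {0}
  L1 = {1,5}
  L2 = {2,3,4}
2 enters at depth 2; path a·tau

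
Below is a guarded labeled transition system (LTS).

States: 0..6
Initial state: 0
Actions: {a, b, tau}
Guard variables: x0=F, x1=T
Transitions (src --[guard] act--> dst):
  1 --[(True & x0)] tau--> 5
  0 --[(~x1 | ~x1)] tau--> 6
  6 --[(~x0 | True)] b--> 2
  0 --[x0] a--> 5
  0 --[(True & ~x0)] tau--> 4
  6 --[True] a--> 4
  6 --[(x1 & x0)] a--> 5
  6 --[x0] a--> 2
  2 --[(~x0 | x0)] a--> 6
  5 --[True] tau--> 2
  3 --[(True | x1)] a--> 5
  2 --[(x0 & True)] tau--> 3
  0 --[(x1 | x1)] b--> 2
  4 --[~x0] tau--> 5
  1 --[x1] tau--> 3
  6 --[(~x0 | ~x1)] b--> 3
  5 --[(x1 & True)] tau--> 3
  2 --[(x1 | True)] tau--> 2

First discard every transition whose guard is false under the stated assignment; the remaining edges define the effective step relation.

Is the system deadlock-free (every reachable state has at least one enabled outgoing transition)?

Answer: DEADLOCK-FREE

Analysis:
Reachable = {0,2,3,4,5,6}
  0: b→2  tau→4  [deg 2]
  2: a→6  tau→2  [deg 2]
  3: a→5  [deg 1]
  4: tau→5  [deg 1]
  5: tau→2  tau→3  [deg 2]
  6: a→4  b→2  b→3  [deg 3]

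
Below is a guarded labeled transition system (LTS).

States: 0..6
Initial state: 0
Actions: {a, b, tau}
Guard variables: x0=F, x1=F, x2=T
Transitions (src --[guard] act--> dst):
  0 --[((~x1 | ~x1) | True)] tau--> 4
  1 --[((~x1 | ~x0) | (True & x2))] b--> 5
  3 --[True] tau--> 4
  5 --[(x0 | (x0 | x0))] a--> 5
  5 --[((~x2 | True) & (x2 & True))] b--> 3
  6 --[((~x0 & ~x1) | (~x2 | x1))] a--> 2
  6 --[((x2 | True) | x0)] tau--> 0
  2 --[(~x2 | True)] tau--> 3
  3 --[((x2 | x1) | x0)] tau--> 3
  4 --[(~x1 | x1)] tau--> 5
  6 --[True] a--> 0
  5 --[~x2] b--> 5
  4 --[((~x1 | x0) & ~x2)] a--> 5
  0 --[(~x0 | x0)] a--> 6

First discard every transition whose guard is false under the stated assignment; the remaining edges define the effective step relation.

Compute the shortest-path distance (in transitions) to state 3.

Answer: 3

Trace:
BFS to 3:
  depth 0: {0}
  depth 1: {4,6}
  depth 2: {2,5}
  depth 3: {3}
first hit 3 at d=3 via a·a·tau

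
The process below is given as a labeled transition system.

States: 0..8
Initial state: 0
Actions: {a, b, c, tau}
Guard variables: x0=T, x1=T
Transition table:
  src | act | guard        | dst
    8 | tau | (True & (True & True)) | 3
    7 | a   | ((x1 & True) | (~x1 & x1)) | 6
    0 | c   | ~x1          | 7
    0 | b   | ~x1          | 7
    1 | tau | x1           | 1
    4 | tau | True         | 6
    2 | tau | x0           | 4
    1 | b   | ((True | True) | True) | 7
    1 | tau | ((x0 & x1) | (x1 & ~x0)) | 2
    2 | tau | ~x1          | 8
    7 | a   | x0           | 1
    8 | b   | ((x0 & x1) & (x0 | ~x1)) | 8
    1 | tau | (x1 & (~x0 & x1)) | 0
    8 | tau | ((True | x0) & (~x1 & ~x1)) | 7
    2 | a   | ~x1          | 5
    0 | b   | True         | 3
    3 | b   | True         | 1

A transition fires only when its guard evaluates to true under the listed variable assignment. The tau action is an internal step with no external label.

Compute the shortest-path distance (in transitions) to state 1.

Answer: 2

Analysis:
Layered search for 1:
  Layer 0: {0}
  Layer 1: {3}
  Layer 2: {1}
1 enters at depth 2; path b·b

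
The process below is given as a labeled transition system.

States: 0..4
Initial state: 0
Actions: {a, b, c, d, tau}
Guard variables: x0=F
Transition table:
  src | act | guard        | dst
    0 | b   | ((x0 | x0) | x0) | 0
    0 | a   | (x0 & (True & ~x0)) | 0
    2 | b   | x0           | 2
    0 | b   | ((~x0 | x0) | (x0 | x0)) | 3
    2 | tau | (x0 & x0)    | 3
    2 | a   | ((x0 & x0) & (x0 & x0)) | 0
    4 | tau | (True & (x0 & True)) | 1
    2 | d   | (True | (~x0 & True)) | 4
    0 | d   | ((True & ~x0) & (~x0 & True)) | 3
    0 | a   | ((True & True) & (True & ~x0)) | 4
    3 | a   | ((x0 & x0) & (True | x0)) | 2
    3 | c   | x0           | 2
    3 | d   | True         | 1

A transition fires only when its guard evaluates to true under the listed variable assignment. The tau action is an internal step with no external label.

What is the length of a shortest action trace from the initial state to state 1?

Answer: 2

Trace:
BFS to 1:
  L0 = {0}
  L1 = {3,4}
  L2 = {1}
1 enters at depth 2; path b·d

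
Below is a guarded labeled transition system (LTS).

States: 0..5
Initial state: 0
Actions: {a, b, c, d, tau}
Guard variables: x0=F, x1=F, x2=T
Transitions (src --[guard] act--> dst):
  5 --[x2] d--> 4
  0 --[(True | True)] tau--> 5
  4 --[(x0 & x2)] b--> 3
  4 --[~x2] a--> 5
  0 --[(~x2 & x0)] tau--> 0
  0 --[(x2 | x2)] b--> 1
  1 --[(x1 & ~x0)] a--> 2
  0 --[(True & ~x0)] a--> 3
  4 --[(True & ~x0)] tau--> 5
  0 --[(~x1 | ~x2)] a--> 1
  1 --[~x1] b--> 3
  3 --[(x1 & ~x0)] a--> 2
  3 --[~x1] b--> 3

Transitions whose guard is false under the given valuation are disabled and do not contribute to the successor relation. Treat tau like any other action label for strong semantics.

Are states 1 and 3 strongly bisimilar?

Refine partition for ~:
  round 0: {{0,1,2,3,4,5}}
  round 1: {{0},{1,3},{2},{4},{5}}
Fixed point at round 2; 5 class(es).
1∈{1,3}, 3∈{1,3}

Answer: BISIMILAR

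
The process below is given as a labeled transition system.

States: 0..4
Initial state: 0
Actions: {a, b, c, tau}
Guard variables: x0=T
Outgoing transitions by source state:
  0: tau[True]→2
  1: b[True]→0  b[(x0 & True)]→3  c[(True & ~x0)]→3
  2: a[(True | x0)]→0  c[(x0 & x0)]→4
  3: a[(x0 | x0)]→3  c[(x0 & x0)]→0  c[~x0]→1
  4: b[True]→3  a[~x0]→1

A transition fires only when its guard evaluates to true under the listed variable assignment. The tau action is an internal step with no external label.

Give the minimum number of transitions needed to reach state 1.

Answer: UNREACHABLE

Trace:
Breadth-first toward 1:
  L0 = {0}
  L1 = {2}
  L2 = {4}
  L3 = {3}
1 never appears.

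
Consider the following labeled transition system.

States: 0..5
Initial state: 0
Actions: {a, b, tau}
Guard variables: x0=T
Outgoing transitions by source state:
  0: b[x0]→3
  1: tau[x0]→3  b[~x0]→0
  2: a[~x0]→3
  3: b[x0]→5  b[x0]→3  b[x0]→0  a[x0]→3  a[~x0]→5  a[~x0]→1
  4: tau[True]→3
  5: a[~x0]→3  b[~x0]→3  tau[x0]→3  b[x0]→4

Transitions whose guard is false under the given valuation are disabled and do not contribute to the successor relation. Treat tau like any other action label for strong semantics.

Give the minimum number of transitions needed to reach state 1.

Answer: UNREACHABLE

Working:
Breadth-first toward 1:
  depth 0: {0}
  depth 1: {3}
  depth 2: {5}
  depth 3: {4}
1 never appears.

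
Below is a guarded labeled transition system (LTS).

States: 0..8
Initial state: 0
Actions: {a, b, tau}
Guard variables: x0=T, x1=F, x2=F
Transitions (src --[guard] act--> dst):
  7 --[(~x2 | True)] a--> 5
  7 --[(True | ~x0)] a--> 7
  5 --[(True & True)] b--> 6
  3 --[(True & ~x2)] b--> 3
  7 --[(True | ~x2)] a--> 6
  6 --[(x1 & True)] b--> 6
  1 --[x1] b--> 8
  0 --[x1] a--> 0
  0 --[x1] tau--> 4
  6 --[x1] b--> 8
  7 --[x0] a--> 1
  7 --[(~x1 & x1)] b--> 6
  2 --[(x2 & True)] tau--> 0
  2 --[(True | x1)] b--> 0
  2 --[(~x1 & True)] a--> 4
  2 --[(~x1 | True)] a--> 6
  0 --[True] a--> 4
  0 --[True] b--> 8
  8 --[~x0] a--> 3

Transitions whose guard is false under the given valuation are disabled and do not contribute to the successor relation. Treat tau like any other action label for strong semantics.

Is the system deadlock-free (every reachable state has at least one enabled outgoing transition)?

Reach set: {0,4,8}
  0: a→4  b→8  [2 out]
  4: ∅  [STUCK]
  8: ∅  [STUCK]
witness 4: a

Answer: DEADLOCK at state 4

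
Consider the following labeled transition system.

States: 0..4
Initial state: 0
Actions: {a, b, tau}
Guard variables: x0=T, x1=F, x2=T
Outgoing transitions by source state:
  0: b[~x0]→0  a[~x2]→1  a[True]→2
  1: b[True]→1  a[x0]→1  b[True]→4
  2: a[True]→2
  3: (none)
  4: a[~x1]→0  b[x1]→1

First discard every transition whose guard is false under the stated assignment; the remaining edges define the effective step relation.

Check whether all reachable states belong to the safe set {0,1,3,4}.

Safe = {0,1,3,4}
R = {0,2}
  0: ok
  2: VIOLATES
witness against invariant: a → 2

Answer: INVARIANT VIOLATED at state 2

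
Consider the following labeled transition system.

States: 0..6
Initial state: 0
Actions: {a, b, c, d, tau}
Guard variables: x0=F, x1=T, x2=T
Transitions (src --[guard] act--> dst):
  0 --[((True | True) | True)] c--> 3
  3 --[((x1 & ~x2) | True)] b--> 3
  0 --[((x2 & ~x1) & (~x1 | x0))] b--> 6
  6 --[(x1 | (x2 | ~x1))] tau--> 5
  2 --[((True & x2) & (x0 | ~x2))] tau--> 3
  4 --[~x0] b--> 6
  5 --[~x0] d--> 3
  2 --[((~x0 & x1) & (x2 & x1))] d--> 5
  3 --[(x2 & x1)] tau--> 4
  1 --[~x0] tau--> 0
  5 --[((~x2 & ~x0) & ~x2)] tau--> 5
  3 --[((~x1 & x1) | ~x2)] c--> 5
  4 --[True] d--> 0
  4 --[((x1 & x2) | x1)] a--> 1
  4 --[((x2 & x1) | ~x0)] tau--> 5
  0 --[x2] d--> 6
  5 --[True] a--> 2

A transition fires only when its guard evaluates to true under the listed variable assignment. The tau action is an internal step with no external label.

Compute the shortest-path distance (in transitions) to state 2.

Answer: 3

Trace:
BFS to 2:
  depth 0: {0}
  depth 1: {3,6}
  depth 2: {4,5}
  depth 3: {1,2}
depth(2)=3, e.g. d·tau·a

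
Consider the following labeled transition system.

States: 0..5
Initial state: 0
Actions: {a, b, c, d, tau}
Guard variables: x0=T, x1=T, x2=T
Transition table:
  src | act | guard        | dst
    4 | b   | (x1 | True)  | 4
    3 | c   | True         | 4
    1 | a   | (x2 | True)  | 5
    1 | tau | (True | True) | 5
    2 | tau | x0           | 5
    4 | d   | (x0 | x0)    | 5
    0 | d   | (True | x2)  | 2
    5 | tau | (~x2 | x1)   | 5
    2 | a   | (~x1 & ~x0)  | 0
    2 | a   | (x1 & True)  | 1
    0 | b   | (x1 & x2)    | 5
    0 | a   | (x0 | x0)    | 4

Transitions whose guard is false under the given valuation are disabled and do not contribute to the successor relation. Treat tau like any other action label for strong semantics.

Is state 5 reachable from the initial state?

Answer: REACHABLE

Trace:
Guard filter leaves 11 enabled edge(s).
depth 0: {0}
depth 1: {2,4,5}  now seen {0,2,4,5}
depth 2: {1}  now seen {0,1,2,4,5}
Reachable = {0,1,2,4,5}
witness 5: b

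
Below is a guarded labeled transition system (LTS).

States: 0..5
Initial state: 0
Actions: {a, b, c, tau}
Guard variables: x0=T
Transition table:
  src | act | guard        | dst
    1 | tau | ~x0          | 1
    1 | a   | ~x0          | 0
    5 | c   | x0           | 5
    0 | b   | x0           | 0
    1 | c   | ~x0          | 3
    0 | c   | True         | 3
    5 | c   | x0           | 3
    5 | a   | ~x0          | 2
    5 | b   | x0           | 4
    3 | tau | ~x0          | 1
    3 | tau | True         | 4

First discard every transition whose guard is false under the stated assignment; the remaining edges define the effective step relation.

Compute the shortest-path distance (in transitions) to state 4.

Layered search for 4:
  depth 0: {0}
  depth 1: {3}
  depth 2: {4}
first hit 4 at d=2 via c·tau

Answer: 2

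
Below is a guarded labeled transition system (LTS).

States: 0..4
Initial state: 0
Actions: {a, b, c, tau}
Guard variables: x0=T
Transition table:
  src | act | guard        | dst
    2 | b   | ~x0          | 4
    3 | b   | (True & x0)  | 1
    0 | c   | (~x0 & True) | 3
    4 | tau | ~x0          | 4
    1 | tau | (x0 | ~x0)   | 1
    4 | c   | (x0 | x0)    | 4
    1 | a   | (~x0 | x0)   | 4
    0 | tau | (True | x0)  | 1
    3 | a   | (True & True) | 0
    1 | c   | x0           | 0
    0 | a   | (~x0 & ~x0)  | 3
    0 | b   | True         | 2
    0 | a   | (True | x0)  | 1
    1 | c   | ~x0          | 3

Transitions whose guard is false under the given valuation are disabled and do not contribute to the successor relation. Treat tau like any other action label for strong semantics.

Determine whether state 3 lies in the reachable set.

After dropping false guards: 9 live edges.
L0 = {0}
L1 = {1,2}  cumulative {0,1,2}
L2 = {4}  cumulative {0,1,2,4}
R = {0,1,2,4}

Answer: UNREACHABLE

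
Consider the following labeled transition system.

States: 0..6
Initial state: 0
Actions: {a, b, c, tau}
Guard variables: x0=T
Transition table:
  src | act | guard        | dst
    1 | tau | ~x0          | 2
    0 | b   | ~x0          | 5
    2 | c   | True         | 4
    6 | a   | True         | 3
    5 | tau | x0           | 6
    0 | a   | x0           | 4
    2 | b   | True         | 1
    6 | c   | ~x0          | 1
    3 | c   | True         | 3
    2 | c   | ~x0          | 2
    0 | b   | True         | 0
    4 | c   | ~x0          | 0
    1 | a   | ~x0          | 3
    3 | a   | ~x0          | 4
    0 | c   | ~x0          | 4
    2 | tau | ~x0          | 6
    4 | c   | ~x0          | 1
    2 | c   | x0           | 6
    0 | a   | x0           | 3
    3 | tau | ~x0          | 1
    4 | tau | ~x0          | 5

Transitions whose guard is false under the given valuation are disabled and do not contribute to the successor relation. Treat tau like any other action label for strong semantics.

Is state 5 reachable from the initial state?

Answer: UNREACHABLE

Trace:
9 transition(s) survive guard evaluation.
Layer 0: {0}
Layer 1: {3,4}  total {0,3,4}
Reachable = {0,3,4}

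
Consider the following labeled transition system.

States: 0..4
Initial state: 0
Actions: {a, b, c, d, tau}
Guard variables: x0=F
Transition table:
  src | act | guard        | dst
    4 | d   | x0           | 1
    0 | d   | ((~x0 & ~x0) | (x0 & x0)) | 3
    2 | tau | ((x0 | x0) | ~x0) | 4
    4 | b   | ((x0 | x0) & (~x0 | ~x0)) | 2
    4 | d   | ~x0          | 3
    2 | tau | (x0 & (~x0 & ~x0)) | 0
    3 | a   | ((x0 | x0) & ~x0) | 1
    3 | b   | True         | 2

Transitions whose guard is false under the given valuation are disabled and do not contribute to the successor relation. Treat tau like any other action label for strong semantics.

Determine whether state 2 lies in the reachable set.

Answer: REACHABLE

Working:
Guard filter leaves 4 enabled edge(s).
depth 0: {0}
depth 1: {3}  now seen {0,3}
depth 2: {2}  now seen {0,2,3}
depth 3: {4}  now seen {0,2,3,4}
R = {0,2,3,4}
trace reaching 2: d·b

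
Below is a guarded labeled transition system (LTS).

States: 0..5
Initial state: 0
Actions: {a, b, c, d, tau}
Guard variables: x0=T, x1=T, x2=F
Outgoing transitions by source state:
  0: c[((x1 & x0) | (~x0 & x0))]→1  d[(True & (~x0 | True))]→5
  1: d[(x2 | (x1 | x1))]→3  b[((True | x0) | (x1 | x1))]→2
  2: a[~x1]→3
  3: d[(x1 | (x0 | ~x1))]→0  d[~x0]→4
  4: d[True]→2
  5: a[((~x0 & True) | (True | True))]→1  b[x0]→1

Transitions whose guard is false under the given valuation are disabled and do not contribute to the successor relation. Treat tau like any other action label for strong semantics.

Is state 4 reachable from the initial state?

Answer: UNREACHABLE

Working:
8 transition(s) survive guard evaluation.
depth 0: {0}
depth 1: {1,5}  now seen {0,1,5}
depth 2: {2,3}  now seen {0,1,2,3,5}
R = {0,1,2,3,5}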